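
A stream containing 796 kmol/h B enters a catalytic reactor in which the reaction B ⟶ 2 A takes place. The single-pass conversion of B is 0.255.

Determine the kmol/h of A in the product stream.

406 kmol/h

B reacted = 0.255 × 796 = 203 kmol/h; ν_B = −1, so ξ = 203/1 = 203 kmol/h.
Outlet amounts (n = n₀ + ν ξ):
  B: 796 − 1(203) = 593
  A: 0 + 2(203) = 406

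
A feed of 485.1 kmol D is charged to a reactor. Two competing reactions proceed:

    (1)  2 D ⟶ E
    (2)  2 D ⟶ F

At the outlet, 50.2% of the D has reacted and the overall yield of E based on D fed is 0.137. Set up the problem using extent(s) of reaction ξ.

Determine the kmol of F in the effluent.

55.3 kmol

Yield of E: 1ξ₁ / 485.1 = 0.137 → ξ₁ = 66.46 kmol.
Conversion of D: 2ξ₁ + 2ξ₂ = 0.502 × 485.1 = 243.5 → ξ₂ = 55.3 kmol.
Outlet amounts (n = n₀ + Σ ν·ξ):
  D: 485.1 − 2(66.46) − 2(55.3) = 241.6
  E: 0 + 1(66.46) = 66.46
  F: 0 + 1(55.3) = 55.3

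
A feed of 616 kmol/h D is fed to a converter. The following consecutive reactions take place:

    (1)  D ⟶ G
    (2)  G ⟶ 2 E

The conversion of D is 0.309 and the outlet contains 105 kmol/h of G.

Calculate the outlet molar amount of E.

171 kmol/h

Conversion of D: D consumed = 1ξ₁ = 0.309 × 616 → ξ₁ = 190.3 kmol/h.
G balance: n_G = 0 + 1ξ₁ − 1ξ₂ = 105 → ξ₂ = (1·190.3 − 105)/1 = 85.34 kmol/h.
Outlet amounts (n = n₀ + Σ ν·ξ):
  D: 616 − 1(190.3) = 425.7
  G: 0 + 1(190.3) − 1(85.34) = 105
  E: 0 + 2(85.34) = 170.7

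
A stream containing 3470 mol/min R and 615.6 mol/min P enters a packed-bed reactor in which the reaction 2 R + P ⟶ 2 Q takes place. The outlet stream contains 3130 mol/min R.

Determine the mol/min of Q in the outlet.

For R: n = n₀ − 2ξ → 3130 = 3470 − 2ξ, giving ξ = 170 mol/min.
Outlet amounts (n = n₀ + ν ξ):
  R: 3470 − 2(170) = 3130
  P: 615.6 − 1(170) = 445.6
  Q: 0 + 2(170) = 340

340 mol/min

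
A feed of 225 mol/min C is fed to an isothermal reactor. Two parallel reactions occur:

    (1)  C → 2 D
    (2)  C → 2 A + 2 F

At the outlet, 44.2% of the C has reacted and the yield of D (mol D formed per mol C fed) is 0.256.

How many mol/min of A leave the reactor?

Yield of D: 2ξ₁ / 225 = 0.256 → ξ₁ = 28.8 mol/min.
Conversion of C: 1ξ₁ + 1ξ₂ = 0.442 × 225 = 99.45 → ξ₂ = 70.65 mol/min.
Outlet amounts (n = n₀ + Σ ν·ξ):
  C: 225 − 1(28.8) − 1(70.65) = 125.5
  D: 0 + 2(28.8) = 57.6
  A: 0 + 2(70.65) = 141.3
  F: 0 + 2(70.65) = 141.3

141 mol/min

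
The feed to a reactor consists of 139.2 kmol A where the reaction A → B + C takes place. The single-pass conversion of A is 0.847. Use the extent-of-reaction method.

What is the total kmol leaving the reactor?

A reacted = 0.847 × 139.2 = 117.9 kmol; ν_A = −1, so ξ = 117.9/1 = 117.9 kmol.
Outlet amounts (n = n₀ + ν ξ):
  A: 139.2 − 1(117.9) = 21.3
  B: 0 + 1(117.9) = 117.9
  C: 0 + 1(117.9) = 117.9
Total out = 21.3 + 117.9 + 117.9 = 257.1 kmol.

257 kmol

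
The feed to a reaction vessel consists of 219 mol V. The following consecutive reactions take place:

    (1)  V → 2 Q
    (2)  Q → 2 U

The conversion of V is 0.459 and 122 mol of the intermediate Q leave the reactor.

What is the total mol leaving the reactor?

399 mol

Conversion of V: V consumed = 1ξ₁ = 0.459 × 219 → ξ₁ = 100.5 mol.
Q balance: n_Q = 0 + 2ξ₁ − 1ξ₂ = 122 → ξ₂ = (2·100.5 − 122)/1 = 79.04 mol.
Outlet amounts (n = n₀ + Σ ν·ξ):
  V: 219 − 1(100.5) = 118.5
  Q: 0 + 2(100.5) − 1(79.04) = 122
  U: 0 + 2(79.04) = 158.1
Total out = 118.5 + 122 + 158.1 = 398.6 mol.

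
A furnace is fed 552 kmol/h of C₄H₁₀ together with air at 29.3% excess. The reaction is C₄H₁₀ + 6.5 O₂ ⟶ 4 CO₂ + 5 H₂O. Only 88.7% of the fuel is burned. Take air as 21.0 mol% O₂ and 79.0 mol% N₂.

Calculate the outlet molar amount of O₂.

1460 kmol/h

Stoichiometric O₂ = 6.5 × 552 = 3588 kmol/h; O₂ fed = 3588 × 1.293 = 4639 kmol/h.
N₂ fed = 4639 × 79/21 = 17450 kmol/h.
Fuel reacted = 0.887 × 552 → ξ = 489.6 kmol/h.
Outlet (n = n₀ + ν ξ):
  C₄H₁₀: 552 − 1(489.6) = 62.38
  O₂: 4639 − 6.5(489.6) = 1457
  N₂: 17450 (inert)
  CO₂: 0 + 4(489.6) = 1958
  H₂O: 0 + 5(489.6) = 2448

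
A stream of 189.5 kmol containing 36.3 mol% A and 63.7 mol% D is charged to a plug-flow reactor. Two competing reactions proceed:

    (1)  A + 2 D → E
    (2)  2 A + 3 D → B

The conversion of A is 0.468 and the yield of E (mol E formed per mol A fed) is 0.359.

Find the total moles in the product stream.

125 kmol

Yield of E: 1ξ₁ / 68.79 = 0.359 → ξ₁ = 24.7 kmol.
Conversion of A: 1ξ₁ + 2ξ₂ = 0.468 × 68.79 = 32.19 → ξ₂ = 3.749 kmol.
Outlet amounts (n = n₀ + Σ ν·ξ):
  A: 68.79 − 1(24.7) − 2(3.749) = 36.6
  D: 120.7 − 2(24.7) − 3(3.749) = 60.07
  E: 0 + 1(24.7) = 24.7
  B: 0 + 1(3.749) = 3.749
Total out = 36.6 + 60.07 + 24.7 + 3.749 = 125.1 kmol.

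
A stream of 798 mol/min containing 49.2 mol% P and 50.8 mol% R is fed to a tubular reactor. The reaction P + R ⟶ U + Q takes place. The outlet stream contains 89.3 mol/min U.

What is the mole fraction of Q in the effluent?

0.112

For U: n = n₀ + 1ξ → 89.3 = 0 + 1ξ, giving ξ = 89.3 mol/min.
Outlet amounts (n = n₀ + ν ξ):
  P: 392.6 − 1(89.3) = 303.3
  R: 405.4 − 1(89.3) = 316.1
  U: 0 + 1(89.3) = 89.3
  Q: 0 + 1(89.3) = 89.3
Total out = 798 mol/min; y_Q = 89.3 / 798 = 0.1119.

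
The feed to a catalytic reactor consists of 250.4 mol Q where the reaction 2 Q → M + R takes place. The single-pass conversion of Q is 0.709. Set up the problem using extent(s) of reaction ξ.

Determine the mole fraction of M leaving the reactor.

Q reacted = 0.709 × 250.4 = 177.5 mol; ν_Q = −2, so ξ = 177.5/2 = 88.77 mol.
Outlet amounts (n = n₀ + ν ξ):
  Q: 250.4 − 2(88.77) = 72.87
  M: 0 + 1(88.77) = 88.77
  R: 0 + 1(88.77) = 88.77
Total out = 250.4 mol; y_M = 88.77 / 250.4 = 0.3545.

0.354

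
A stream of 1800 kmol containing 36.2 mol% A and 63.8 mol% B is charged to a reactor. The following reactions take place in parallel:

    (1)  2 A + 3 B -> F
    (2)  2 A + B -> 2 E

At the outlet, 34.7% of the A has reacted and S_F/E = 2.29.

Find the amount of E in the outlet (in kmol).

Conversion of A: A consumed = 0.347 × 651.6 = 226.1 kmol = 2ξ₁ + 2ξ₂.
Selectivity: 1ξ₁ / (2ξ₂) = 2.29 → ξ₁ = 4.58 ξ₂.
Substitute: (2·4.58 + 2) ξ₂ = 226.1 → ξ₂ = 20.26 kmol, ξ₁ = 92.79 kmol.
Outlet amounts (n = n₀ + Σ ν·ξ):
  A: 651.6 − 2(92.79) − 2(20.26) = 425.5
  B: 1148 − 3(92.79) − 1(20.26) = 849.8
  F: 0 + 1(92.79) = 92.79
  E: 0 + 2(20.26) = 40.52

40.5 kmol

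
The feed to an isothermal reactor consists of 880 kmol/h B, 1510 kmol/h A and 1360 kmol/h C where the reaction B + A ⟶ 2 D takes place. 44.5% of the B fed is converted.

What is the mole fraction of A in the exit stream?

B reacted = 0.445 × 880 = 391.6 kmol/h; ν_B = −1, so ξ = 391.6/1 = 391.6 kmol/h.
Outlet amounts (n = n₀ + ν ξ):
  B: 880 − 1(391.6) = 488.4
  A: 1510 − 1(391.6) = 1118
  D: 0 + 2(391.6) = 783.2
  C: 1360 (inert)
Total out = 3750 kmol/h; y_A = 1118 / 3750 = 0.2982.

0.298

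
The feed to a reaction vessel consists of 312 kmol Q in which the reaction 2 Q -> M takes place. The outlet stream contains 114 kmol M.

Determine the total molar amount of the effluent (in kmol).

198 kmol

For M: n = n₀ + 1ξ → 114 = 0 + 1ξ, giving ξ = 114 kmol.
Outlet amounts (n = n₀ + ν ξ):
  Q: 312 − 2(114) = 84
  M: 0 + 1(114) = 114
Total out = 84 + 114 = 198 kmol.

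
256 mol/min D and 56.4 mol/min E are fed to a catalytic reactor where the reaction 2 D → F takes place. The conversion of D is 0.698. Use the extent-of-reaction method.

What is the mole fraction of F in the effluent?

D reacted = 0.698 × 256 = 178.7 mol/min; ν_D = −2, so ξ = 178.7/2 = 89.34 mol/min.
Outlet amounts (n = n₀ + ν ξ):
  D: 256 − 2(89.34) = 77.31
  F: 0 + 1(89.34) = 89.34
  E: 56.4 (inert)
Total out = 223.1 mol/min; y_F = 89.34 / 223.1 = 0.4005.

0.401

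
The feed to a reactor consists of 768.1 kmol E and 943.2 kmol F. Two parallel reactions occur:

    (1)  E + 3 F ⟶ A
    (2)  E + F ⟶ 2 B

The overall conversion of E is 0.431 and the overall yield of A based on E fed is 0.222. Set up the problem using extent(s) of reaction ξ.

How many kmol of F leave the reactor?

271 kmol

Yield of A: 1ξ₁ / 768.1 = 0.222 → ξ₁ = 170.5 kmol.
Conversion of E: 1ξ₁ + 1ξ₂ = 0.431 × 768.1 = 331.1 → ξ₂ = 160.5 kmol.
Outlet amounts (n = n₀ + Σ ν·ξ):
  E: 768.1 − 1(170.5) − 1(160.5) = 437
  F: 943.2 − 3(170.5) − 1(160.5) = 271.1
  A: 0 + 1(170.5) = 170.5
  B: 0 + 2(160.5) = 321.1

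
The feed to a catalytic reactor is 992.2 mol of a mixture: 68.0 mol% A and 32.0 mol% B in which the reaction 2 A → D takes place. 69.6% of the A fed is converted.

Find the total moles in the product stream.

757 mol

A reacted = 0.696 × 674.7 = 469.6 mol; ν_A = −2, so ξ = 469.6/2 = 234.8 mol.
Outlet amounts (n = n₀ + ν ξ):
  A: 674.7 − 2(234.8) = 205.1
  D: 0 + 1(234.8) = 234.8
  B: 317.5 (inert)
Total out = 205.1 + 234.8 + 317.5 = 757.4 mol.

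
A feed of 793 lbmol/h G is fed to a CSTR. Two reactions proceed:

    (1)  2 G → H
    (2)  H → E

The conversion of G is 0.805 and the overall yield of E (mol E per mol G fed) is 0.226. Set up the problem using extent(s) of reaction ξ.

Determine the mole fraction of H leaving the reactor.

0.295

Conversion of G: G consumed = 2ξ₁ = 0.805 × 793 → ξ₁ = 319.2 lbmol/h.
Yield of E: 1ξ₂ / 793 = 0.226 → ξ₂ = 179.2 lbmol/h.
Outlet amounts (n = n₀ + Σ ν·ξ):
  G: 793 − 2(319.2) = 154.6
  H: 0 + 1(319.2) − 1(179.2) = 140
  E: 0 + 1(179.2) = 179.2
Total out = 473.8 lbmol/h; y_H = 140 / 473.8 = 0.2954.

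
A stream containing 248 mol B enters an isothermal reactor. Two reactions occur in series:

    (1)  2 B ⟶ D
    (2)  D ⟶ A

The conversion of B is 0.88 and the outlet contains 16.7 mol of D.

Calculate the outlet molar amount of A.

Conversion of B: B consumed = 2ξ₁ = 0.88 × 248 → ξ₁ = 109.1 mol.
D balance: n_D = 0 + 1ξ₁ − 1ξ₂ = 16.7 → ξ₂ = (1·109.1 − 16.7)/1 = 92.42 mol.
Outlet amounts (n = n₀ + Σ ν·ξ):
  B: 248 − 2(109.1) = 29.76
  D: 0 + 1(109.1) − 1(92.42) = 16.7
  A: 0 + 1(92.42) = 92.42

92.4 mol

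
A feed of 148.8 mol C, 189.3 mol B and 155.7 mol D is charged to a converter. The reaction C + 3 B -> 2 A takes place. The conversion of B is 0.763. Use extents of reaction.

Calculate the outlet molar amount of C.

101 mol

B reacted = 0.763 × 189.3 = 144.4 mol; ν_B = −3, so ξ = 144.4/3 = 48.15 mol.
Outlet amounts (n = n₀ + ν ξ):
  C: 148.8 − 1(48.15) = 100.7
  B: 189.3 − 3(48.15) = 44.86
  A: 0 + 2(48.15) = 96.29
  D: 155.7 (inert)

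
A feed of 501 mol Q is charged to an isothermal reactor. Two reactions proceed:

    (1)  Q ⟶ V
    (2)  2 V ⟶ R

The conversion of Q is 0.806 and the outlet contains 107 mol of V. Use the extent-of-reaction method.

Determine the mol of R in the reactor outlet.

Conversion of Q: Q consumed = 1ξ₁ = 0.806 × 501 → ξ₁ = 403.8 mol.
V balance: n_V = 0 + 1ξ₁ − 2ξ₂ = 107 → ξ₂ = (1·403.8 − 107)/2 = 148.4 mol.
Outlet amounts (n = n₀ + Σ ν·ξ):
  Q: 501 − 1(403.8) = 97.19
  V: 0 + 1(403.8) − 2(148.4) = 107
  R: 0 + 1(148.4) = 148.4

148 mol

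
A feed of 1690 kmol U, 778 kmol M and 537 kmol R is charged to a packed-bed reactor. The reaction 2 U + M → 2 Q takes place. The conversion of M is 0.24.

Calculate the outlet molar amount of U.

1320 kmol

M reacted = 0.24 × 778 = 186.7 kmol; ν_M = −1, so ξ = 186.7/1 = 186.7 kmol.
Outlet amounts (n = n₀ + ν ξ):
  U: 1690 − 2(186.7) = 1317
  M: 778 − 1(186.7) = 591.3
  Q: 0 + 2(186.7) = 373.4
  R: 537 (inert)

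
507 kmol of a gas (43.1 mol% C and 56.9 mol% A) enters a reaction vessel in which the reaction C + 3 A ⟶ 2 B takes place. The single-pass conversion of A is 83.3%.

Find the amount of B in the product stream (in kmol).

A reacted = 0.833 × 288.5 = 240.3 kmol; ν_A = −3, so ξ = 240.3/3 = 80.1 kmol.
Outlet amounts (n = n₀ + ν ξ):
  C: 218.5 − 1(80.1) = 138.4
  A: 288.5 − 3(80.1) = 48.18
  B: 0 + 2(80.1) = 160.2

160 kmol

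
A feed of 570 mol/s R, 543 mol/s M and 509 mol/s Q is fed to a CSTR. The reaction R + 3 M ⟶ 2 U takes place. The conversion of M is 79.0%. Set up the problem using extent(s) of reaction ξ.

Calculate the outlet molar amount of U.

286 mol/s

M reacted = 0.79 × 543 = 429 mol/s; ν_M = −3, so ξ = 429/3 = 143 mol/s.
Outlet amounts (n = n₀ + ν ξ):
  R: 570 − 1(143) = 427
  M: 543 − 3(143) = 114
  U: 0 + 2(143) = 286
  Q: 509 (inert)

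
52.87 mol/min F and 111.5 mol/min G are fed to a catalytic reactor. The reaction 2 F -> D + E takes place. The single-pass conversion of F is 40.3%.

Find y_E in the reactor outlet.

0.0648

F reacted = 0.403 × 52.87 = 21.31 mol/min; ν_F = −2, so ξ = 21.31/2 = 10.65 mol/min.
Outlet amounts (n = n₀ + ν ξ):
  F: 52.87 − 2(10.65) = 31.56
  D: 0 + 1(10.65) = 10.65
  E: 0 + 1(10.65) = 10.65
  G: 111.5 (inert)
Total out = 164.4 mol/min; y_E = 10.65 / 164.4 = 0.06481.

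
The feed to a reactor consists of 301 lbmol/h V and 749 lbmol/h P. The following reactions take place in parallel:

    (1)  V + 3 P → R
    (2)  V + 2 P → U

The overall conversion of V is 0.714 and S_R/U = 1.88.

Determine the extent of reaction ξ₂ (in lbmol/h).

ξ₂ = 74.6 lbmol/h

Conversion of V: V consumed = 0.714 × 301 = 214.9 lbmol/h = 1ξ₁ + 1ξ₂.
Selectivity: 1ξ₁ / (1ξ₂) = 1.88 → ξ₁ = 1.88 ξ₂.
Substitute: (1·1.88 + 1) ξ₂ = 214.9 → ξ₂ = 74.62 lbmol/h, ξ₁ = 140.3 lbmol/h.
Outlet amounts (n = n₀ + Σ ν·ξ):
  V: 301 − 1(140.3) − 1(74.62) = 86.09
  P: 749 − 3(140.3) − 2(74.62) = 178.9
  R: 0 + 1(140.3) = 140.3
  U: 0 + 1(74.62) = 74.62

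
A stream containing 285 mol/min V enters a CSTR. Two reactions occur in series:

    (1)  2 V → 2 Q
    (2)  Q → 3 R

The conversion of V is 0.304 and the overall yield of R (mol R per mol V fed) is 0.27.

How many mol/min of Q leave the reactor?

61 mol/min

Conversion of V: V consumed = 2ξ₁ = 0.304 × 285 → ξ₁ = 43.32 mol/min.
Yield of R: 3ξ₂ / 285 = 0.27 → ξ₂ = 25.65 mol/min.
Outlet amounts (n = n₀ + Σ ν·ξ):
  V: 285 − 2(43.32) = 198.4
  Q: 0 + 2(43.32) − 1(25.65) = 60.99
  R: 0 + 3(25.65) = 76.95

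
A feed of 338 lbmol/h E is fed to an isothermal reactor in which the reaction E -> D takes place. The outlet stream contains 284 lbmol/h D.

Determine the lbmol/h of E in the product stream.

For D: n = n₀ + 1ξ → 284 = 0 + 1ξ, giving ξ = 284 lbmol/h.
Outlet amounts (n = n₀ + ν ξ):
  E: 338 − 1(284) = 54
  D: 0 + 1(284) = 284

54 lbmol/h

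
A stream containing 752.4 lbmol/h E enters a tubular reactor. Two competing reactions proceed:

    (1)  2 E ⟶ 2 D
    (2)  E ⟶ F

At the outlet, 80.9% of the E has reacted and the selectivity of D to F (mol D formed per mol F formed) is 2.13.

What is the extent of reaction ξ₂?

Conversion of E: E consumed = 0.809 × 752.4 = 608.7 lbmol/h = 2ξ₁ + 1ξ₂.
Selectivity: 2ξ₁ / (1ξ₂) = 2.13 → ξ₁ = 1.065 ξ₂.
Substitute: (2·1.065 + 1) ξ₂ = 608.7 → ξ₂ = 194.5 lbmol/h, ξ₁ = 207.1 lbmol/h.
Outlet amounts (n = n₀ + Σ ν·ξ):
  E: 752.4 − 2(207.1) − 1(194.5) = 143.7
  D: 0 + 2(207.1) = 414.2
  F: 0 + 1(194.5) = 194.5

ξ₂ = 194 lbmol/h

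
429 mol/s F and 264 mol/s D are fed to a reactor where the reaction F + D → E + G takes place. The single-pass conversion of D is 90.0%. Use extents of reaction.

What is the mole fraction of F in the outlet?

D reacted = 0.9 × 264 = 237.6 mol/s; ν_D = −1, so ξ = 237.6/1 = 237.6 mol/s.
Outlet amounts (n = n₀ + ν ξ):
  F: 429 − 1(237.6) = 191.4
  D: 264 − 1(237.6) = 26.4
  E: 0 + 1(237.6) = 237.6
  G: 0 + 1(237.6) = 237.6
Total out = 693 mol/s; y_F = 191.4 / 693 = 0.2762.

0.276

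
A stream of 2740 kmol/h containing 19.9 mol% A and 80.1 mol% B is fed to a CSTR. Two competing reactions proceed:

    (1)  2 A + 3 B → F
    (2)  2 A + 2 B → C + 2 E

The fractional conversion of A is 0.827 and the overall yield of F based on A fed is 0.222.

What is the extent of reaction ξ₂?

ξ₂ = 104 kmol/h

Yield of F: 1ξ₁ / 545.3 = 0.222 → ξ₁ = 121 kmol/h.
Conversion of A: 2ξ₁ + 2ξ₂ = 0.827 × 545.3 = 450.9 → ξ₂ = 104.4 kmol/h.
Outlet amounts (n = n₀ + Σ ν·ξ):
  A: 545.3 − 2(121) − 2(104.4) = 94.33
  B: 2195 − 3(121) − 2(104.4) = 1623
  F: 0 + 1(121) = 121
  C: 0 + 1(104.4) = 104.4
  E: 0 + 2(104.4) = 208.8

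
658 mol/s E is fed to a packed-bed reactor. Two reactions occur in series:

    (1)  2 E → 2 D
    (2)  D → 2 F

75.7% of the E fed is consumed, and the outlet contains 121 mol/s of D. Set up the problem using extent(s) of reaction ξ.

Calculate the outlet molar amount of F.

754 mol/s

Conversion of E: E consumed = 2ξ₁ = 0.757 × 658 → ξ₁ = 249.1 mol/s.
D balance: n_D = 0 + 2ξ₁ − 1ξ₂ = 121 → ξ₂ = (2·249.1 − 121)/1 = 377.1 mol/s.
Outlet amounts (n = n₀ + Σ ν·ξ):
  E: 658 − 2(249.1) = 159.9
  D: 0 + 2(249.1) − 1(377.1) = 121
  F: 0 + 2(377.1) = 754.2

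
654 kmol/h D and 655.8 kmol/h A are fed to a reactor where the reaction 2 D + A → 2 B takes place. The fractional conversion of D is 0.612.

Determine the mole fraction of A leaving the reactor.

0.411

D reacted = 0.612 × 654 = 400.2 kmol/h; ν_D = −2, so ξ = 400.2/2 = 200.1 kmol/h.
Outlet amounts (n = n₀ + ν ξ):
  D: 654 − 2(200.1) = 253.8
  A: 655.8 − 1(200.1) = 455.7
  B: 0 + 2(200.1) = 400.2
Total out = 1110 kmol/h; y_A = 455.7 / 1110 = 0.4106.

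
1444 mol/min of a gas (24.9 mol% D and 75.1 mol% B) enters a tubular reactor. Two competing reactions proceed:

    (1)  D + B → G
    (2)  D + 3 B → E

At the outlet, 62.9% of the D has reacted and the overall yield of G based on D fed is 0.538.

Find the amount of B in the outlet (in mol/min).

Yield of G: 1ξ₁ / 359.6 = 0.538 → ξ₁ = 193.4 mol/min.
Conversion of D: 1ξ₁ + 1ξ₂ = 0.629 × 359.6 = 226.2 → ξ₂ = 32.72 mol/min.
Outlet amounts (n = n₀ + Σ ν·ξ):
  D: 359.6 − 1(193.4) − 1(32.72) = 133.4
  B: 1084 − 1(193.4) − 3(32.72) = 792.8
  G: 0 + 1(193.4) = 193.4
  E: 0 + 1(32.72) = 32.72

793 mol/min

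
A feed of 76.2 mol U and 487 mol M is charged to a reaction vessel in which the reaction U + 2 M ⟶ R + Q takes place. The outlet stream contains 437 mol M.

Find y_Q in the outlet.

For M: n = n₀ − 2ξ → 437 = 487 − 2ξ, giving ξ = 25 mol.
Outlet amounts (n = n₀ + ν ξ):
  U: 76.2 − 1(25) = 51.2
  M: 487 − 2(25) = 437
  R: 0 + 1(25) = 25
  Q: 0 + 1(25) = 25
Total out = 538.2 mol; y_Q = 25 / 538.2 = 0.04645.

0.0465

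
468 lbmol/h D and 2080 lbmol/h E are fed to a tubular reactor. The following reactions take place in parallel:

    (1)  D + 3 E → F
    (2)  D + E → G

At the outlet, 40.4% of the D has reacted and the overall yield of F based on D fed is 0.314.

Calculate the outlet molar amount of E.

1600 lbmol/h

Yield of F: 1ξ₁ / 468 = 0.314 → ξ₁ = 147 lbmol/h.
Conversion of D: 1ξ₁ + 1ξ₂ = 0.404 × 468 = 189.1 → ξ₂ = 42.12 lbmol/h.
Outlet amounts (n = n₀ + Σ ν·ξ):
  D: 468 − 1(147) − 1(42.12) = 278.9
  E: 2080 − 3(147) − 1(42.12) = 1597
  F: 0 + 1(147) = 147
  G: 0 + 1(42.12) = 42.12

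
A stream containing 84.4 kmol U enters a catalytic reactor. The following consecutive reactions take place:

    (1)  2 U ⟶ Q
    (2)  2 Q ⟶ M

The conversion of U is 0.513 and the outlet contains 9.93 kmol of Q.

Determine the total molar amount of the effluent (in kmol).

Conversion of U: U consumed = 2ξ₁ = 0.513 × 84.4 → ξ₁ = 21.65 kmol.
Q balance: n_Q = 0 + 1ξ₁ − 2ξ₂ = 9.93 → ξ₂ = (1·21.65 − 9.93)/2 = 5.859 kmol.
Outlet amounts (n = n₀ + Σ ν·ξ):
  U: 84.4 − 2(21.65) = 41.1
  Q: 0 + 1(21.65) − 2(5.859) = 9.93
  M: 0 + 1(5.859) = 5.859
Total out = 41.1 + 9.93 + 5.859 = 56.89 kmol.

56.9 kmol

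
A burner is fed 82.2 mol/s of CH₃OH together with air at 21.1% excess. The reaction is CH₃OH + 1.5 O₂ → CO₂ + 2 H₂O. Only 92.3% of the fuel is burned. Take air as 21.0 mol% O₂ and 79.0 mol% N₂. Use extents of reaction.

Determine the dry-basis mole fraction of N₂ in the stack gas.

0.827

Stoichiometric O₂ = 1.5 × 82.2 = 123.3 mol/s; O₂ fed = 123.3 × 1.211 = 149.3 mol/s.
N₂ fed = 149.3 × 79/21 = 561.7 mol/s.
Fuel reacted = 0.923 × 82.2 → ξ = 75.87 mol/s.
Outlet (n = n₀ + ν ξ):
  CH₃OH: 82.2 − 1(75.87) = 6.329
  O₂: 149.3 − 1.5(75.87) = 35.51
  N₂: 561.7 (inert)
  CO₂: 0 + 1(75.87) = 75.87
  H₂O: 0 + 2(75.87) = 151.7
Dry total = 679.4 mol/s; y_N₂ (dry) = 561.7 / 679.4 = 0.8267.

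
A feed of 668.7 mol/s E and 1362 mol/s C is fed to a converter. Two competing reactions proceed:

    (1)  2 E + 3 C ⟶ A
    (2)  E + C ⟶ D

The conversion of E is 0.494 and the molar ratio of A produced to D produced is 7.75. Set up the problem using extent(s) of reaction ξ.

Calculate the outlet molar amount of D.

Conversion of E: E consumed = 0.494 × 668.7 = 330.3 mol/s = 2ξ₁ + 1ξ₂.
Selectivity: 1ξ₁ / (1ξ₂) = 7.75 → ξ₁ = 7.75 ξ₂.
Substitute: (2·7.75 + 1) ξ₂ = 330.3 → ξ₂ = 20.02 mol/s, ξ₁ = 155.2 mol/s.
Outlet amounts (n = n₀ + Σ ν·ξ):
  E: 668.7 − 2(155.2) − 1(20.02) = 338.4
  C: 1362 − 3(155.2) − 1(20.02) = 876.5
  A: 0 + 1(155.2) = 155.2
  D: 0 + 1(20.02) = 20.02

20 mol/s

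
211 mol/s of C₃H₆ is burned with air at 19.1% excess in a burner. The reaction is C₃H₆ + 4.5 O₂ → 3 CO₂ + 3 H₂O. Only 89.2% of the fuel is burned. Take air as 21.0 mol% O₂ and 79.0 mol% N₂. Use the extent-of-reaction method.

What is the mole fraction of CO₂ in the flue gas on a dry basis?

Stoichiometric O₂ = 4.5 × 211 = 949.5 mol/s; O₂ fed = 949.5 × 1.191 = 1131 mol/s.
N₂ fed = 1131 × 79/21 = 4254 mol/s.
Fuel reacted = 0.892 × 211 → ξ = 188.2 mol/s.
Outlet (n = n₀ + ν ξ):
  C₃H₆: 211 − 1(188.2) = 22.79
  O₂: 1131 − 4.5(188.2) = 283.9
  N₂: 4254 (inert)
  CO₂: 0 + 3(188.2) = 564.6
  H₂O: 0 + 3(188.2) = 564.6
Dry total = 5125 mol/s; y_CO₂ (dry) = 564.6 / 5125 = 0.1102.

0.11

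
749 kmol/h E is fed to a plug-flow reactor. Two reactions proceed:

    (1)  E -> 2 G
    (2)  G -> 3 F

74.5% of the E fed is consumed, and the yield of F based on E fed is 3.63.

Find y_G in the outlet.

Conversion of E: E consumed = 1ξ₁ = 0.745 × 749 → ξ₁ = 558 kmol/h.
Yield of F: 3ξ₂ / 749 = 3.63 → ξ₂ = 906.3 kmol/h.
Outlet amounts (n = n₀ + Σ ν·ξ):
  E: 749 − 1(558) = 191
  G: 0 + 2(558) − 1(906.3) = 209.7
  F: 0 + 3(906.3) = 2719
Total out = 3120 kmol/h; y_G = 209.7 / 3120 = 0.06723.

0.0672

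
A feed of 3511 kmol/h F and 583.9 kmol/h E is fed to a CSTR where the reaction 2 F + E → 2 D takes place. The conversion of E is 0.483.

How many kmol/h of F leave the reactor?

E reacted = 0.483 × 583.9 = 282 kmol/h; ν_E = −1, so ξ = 282/1 = 282 kmol/h.
Outlet amounts (n = n₀ + ν ξ):
  F: 3511 − 2(282) = 2947
  E: 583.9 − 1(282) = 301.9
  D: 0 + 2(282) = 564

2950 kmol/h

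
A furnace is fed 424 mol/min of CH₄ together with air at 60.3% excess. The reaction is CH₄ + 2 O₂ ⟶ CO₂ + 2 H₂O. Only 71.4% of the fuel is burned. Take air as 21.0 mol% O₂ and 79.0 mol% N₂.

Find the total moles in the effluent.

Stoichiometric O₂ = 2 × 424 = 848 mol/min; O₂ fed = 848 × 1.603 = 1359 mol/min.
N₂ fed = 1359 × 79/21 = 5114 mol/min.
Fuel reacted = 0.714 × 424 → ξ = 302.7 mol/min.
Outlet (n = n₀ + ν ξ):
  CH₄: 424 − 1(302.7) = 121.3
  O₂: 1359 − 2(302.7) = 753.9
  N₂: 5114 (inert)
  CO₂: 0 + 1(302.7) = 302.7
  H₂O: 0 + 2(302.7) = 605.5
Total out = 121.3 + 753.9 + 5114 + 302.7 + 605.5 = 6897 mol/min.

6900 mol/min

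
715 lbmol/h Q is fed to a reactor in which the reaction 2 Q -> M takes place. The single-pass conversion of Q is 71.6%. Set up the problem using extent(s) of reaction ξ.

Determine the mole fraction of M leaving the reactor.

Q reacted = 0.716 × 715 = 511.9 lbmol/h; ν_Q = −2, so ξ = 511.9/2 = 256 lbmol/h.
Outlet amounts (n = n₀ + ν ξ):
  Q: 715 − 2(256) = 203.1
  M: 0 + 1(256) = 256
Total out = 459 lbmol/h; y_M = 256 / 459 = 0.5576.

0.558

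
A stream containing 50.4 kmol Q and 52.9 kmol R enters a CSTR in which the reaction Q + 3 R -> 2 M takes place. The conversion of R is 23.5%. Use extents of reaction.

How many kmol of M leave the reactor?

8.29 kmol

R reacted = 0.235 × 52.9 = 12.43 kmol; ν_R = −3, so ξ = 12.43/3 = 4.144 kmol.
Outlet amounts (n = n₀ + ν ξ):
  Q: 50.4 − 1(4.144) = 46.26
  R: 52.9 − 3(4.144) = 40.47
  M: 0 + 2(4.144) = 8.288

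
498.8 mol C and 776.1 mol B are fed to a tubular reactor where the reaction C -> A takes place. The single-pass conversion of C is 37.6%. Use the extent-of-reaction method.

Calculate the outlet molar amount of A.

188 mol

C reacted = 0.376 × 498.8 = 187.5 mol; ν_C = −1, so ξ = 187.5/1 = 187.5 mol.
Outlet amounts (n = n₀ + ν ξ):
  C: 498.8 − 1(187.5) = 311.3
  A: 0 + 1(187.5) = 187.5
  B: 776.1 (inert)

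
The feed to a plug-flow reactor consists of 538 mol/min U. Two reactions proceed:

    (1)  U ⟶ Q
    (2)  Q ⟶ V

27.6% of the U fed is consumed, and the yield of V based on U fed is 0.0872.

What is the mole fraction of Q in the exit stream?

Conversion of U: U consumed = 1ξ₁ = 0.276 × 538 → ξ₁ = 148.5 mol/min.
Yield of V: 1ξ₂ / 538 = 0.0872 → ξ₂ = 46.91 mol/min.
Outlet amounts (n = n₀ + Σ ν·ξ):
  U: 538 − 1(148.5) = 389.5
  Q: 0 + 1(148.5) − 1(46.91) = 101.6
  V: 0 + 1(46.91) = 46.91
Total out = 538 mol/min; y_Q = 101.6 / 538 = 0.1888.

0.189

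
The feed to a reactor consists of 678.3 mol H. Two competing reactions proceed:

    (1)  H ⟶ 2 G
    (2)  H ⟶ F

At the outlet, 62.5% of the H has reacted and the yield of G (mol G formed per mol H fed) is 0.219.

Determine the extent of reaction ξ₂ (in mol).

ξ₂ = 350 mol

Yield of G: 2ξ₁ / 678.3 = 0.219 → ξ₁ = 74.27 mol.
Conversion of H: 1ξ₁ + 1ξ₂ = 0.625 × 678.3 = 423.9 → ξ₂ = 349.7 mol.
Outlet amounts (n = n₀ + Σ ν·ξ):
  H: 678.3 − 1(74.27) − 1(349.7) = 254.4
  G: 0 + 2(74.27) = 148.5
  F: 0 + 1(349.7) = 349.7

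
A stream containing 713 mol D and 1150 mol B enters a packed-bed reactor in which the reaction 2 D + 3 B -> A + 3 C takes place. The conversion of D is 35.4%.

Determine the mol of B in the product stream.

771 mol

D reacted = 0.354 × 713 = 252.4 mol; ν_D = −2, so ξ = 252.4/2 = 126.2 mol.
Outlet amounts (n = n₀ + ν ξ):
  D: 713 − 2(126.2) = 460.6
  B: 1150 − 3(126.2) = 771.4
  A: 0 + 1(126.2) = 126.2
  C: 0 + 3(126.2) = 378.6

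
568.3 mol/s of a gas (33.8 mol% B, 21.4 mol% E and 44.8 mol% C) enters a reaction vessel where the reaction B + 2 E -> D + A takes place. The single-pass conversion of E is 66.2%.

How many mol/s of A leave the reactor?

40.3 mol/s

E reacted = 0.662 × 121.6 = 80.51 mol/s; ν_E = −2, so ξ = 80.51/2 = 40.25 mol/s.
Outlet amounts (n = n₀ + ν ξ):
  B: 192.1 − 1(40.25) = 151.8
  E: 121.6 − 2(40.25) = 41.11
  D: 0 + 1(40.25) = 40.25
  A: 0 + 1(40.25) = 40.25
  C: 254.6 (inert)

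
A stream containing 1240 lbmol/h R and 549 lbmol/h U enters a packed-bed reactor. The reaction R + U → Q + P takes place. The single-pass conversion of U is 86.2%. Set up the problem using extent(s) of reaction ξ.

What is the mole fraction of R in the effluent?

0.429

U reacted = 0.862 × 549 = 473.2 lbmol/h; ν_U = −1, so ξ = 473.2/1 = 473.2 lbmol/h.
Outlet amounts (n = n₀ + ν ξ):
  R: 1240 − 1(473.2) = 766.8
  U: 549 − 1(473.2) = 75.76
  Q: 0 + 1(473.2) = 473.2
  P: 0 + 1(473.2) = 473.2
Total out = 1789 lbmol/h; y_R = 766.8 / 1789 = 0.4286.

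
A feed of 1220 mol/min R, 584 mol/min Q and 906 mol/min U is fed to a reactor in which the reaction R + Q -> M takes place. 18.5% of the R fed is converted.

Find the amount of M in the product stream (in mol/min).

R reacted = 0.185 × 1220 = 225.7 mol/min; ν_R = −1, so ξ = 225.7/1 = 225.7 mol/min.
Outlet amounts (n = n₀ + ν ξ):
  R: 1220 − 1(225.7) = 994.3
  Q: 584 − 1(225.7) = 358.3
  M: 0 + 1(225.7) = 225.7
  U: 906 (inert)

226 mol/min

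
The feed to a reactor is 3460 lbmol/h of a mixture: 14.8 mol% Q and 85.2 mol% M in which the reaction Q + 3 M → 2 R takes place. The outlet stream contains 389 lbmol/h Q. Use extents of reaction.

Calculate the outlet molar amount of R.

For Q: n = n₀ − 1ξ → 389 = 512.1 − 1ξ, giving ξ = 123.1 lbmol/h.
Outlet amounts (n = n₀ + ν ξ):
  Q: 512.1 − 1(123.1) = 389
  M: 2948 − 3(123.1) = 2579
  R: 0 + 2(123.1) = 246.2

246 lbmol/h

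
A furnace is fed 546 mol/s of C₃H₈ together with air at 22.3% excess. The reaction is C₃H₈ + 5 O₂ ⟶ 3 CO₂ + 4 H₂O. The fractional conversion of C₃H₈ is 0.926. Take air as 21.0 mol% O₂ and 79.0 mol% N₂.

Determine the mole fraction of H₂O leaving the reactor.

Stoichiometric O₂ = 5 × 546 = 2730 mol/s; O₂ fed = 2730 × 1.223 = 3339 mol/s.
N₂ fed = 3339 × 79/21 = 12560 mol/s.
Fuel reacted = 0.926 × 546 → ξ = 505.6 mol/s.
Outlet (n = n₀ + ν ξ):
  C₃H₈: 546 − 1(505.6) = 40.4
  O₂: 3339 − 5(505.6) = 810.8
  N₂: 12560 (inert)
  CO₂: 0 + 3(505.6) = 1517
  H₂O: 0 + 4(505.6) = 2022
Total out = 16950 mol/s; y_H₂O = 2022 / 16950 = 0.1193.

0.119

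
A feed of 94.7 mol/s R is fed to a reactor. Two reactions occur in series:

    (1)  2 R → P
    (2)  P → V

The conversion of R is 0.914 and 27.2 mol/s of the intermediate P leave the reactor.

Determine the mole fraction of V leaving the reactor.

Conversion of R: R consumed = 2ξ₁ = 0.914 × 94.7 → ξ₁ = 43.28 mol/s.
P balance: n_P = 0 + 1ξ₁ − 1ξ₂ = 27.2 → ξ₂ = (1·43.28 − 27.2)/1 = 16.08 mol/s.
Outlet amounts (n = n₀ + Σ ν·ξ):
  R: 94.7 − 2(43.28) = 8.144
  P: 0 + 1(43.28) − 1(16.08) = 27.2
  V: 0 + 1(16.08) = 16.08
Total out = 51.42 mol/s; y_V = 16.08 / 51.42 = 0.3127.

0.313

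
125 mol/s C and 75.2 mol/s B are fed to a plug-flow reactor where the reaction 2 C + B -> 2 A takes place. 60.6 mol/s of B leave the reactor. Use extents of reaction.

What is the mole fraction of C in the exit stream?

For B: n = n₀ − 1ξ → 60.6 = 75.2 − 1ξ, giving ξ = 14.6 mol/s.
Outlet amounts (n = n₀ + ν ξ):
  C: 125 − 2(14.6) = 95.8
  B: 75.2 − 1(14.6) = 60.6
  A: 0 + 2(14.6) = 29.2
Total out = 185.6 mol/s; y_C = 95.8 / 185.6 = 0.5162.

0.516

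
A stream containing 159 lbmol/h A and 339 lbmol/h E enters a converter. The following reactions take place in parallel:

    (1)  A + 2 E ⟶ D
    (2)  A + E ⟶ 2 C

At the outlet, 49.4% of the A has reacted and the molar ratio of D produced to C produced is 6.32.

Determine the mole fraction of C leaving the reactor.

0.0327

Conversion of A: A consumed = 0.494 × 159 = 78.55 lbmol/h = 1ξ₁ + 1ξ₂.
Selectivity: 1ξ₁ / (2ξ₂) = 6.32 → ξ₁ = 12.64 ξ₂.
Substitute: (1·12.64 + 1) ξ₂ = 78.55 → ξ₂ = 5.759 lbmol/h, ξ₁ = 72.79 lbmol/h.
Outlet amounts (n = n₀ + Σ ν·ξ):
  A: 159 − 1(72.79) − 1(5.759) = 80.45
  E: 339 − 2(72.79) − 1(5.759) = 187.7
  D: 0 + 1(72.79) = 72.79
  C: 0 + 2(5.759) = 11.52
Total out = 352.4 lbmol/h; y_C = 11.52 / 352.4 = 0.03268.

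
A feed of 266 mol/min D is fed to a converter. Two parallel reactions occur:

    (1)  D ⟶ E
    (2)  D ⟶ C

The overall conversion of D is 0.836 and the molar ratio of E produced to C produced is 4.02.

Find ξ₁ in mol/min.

Conversion of D: D consumed = 0.836 × 266 = 222.4 mol/min = 1ξ₁ + 1ξ₂.
Selectivity: 1ξ₁ / (1ξ₂) = 4.02 → ξ₁ = 4.02 ξ₂.
Substitute: (1·4.02 + 1) ξ₂ = 222.4 → ξ₂ = 44.3 mol/min, ξ₁ = 178.1 mol/min.
Outlet amounts (n = n₀ + Σ ν·ξ):
  D: 266 − 1(178.1) − 1(44.3) = 43.62
  E: 0 + 1(178.1) = 178.1
  C: 0 + 1(44.3) = 44.3

ξ₁ = 178 mol/min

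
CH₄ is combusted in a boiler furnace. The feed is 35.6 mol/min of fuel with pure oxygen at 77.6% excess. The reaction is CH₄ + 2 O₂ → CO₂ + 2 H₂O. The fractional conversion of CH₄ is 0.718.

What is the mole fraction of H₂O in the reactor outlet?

0.315

Stoichiometric O₂ = 2 × 35.6 = 71.2 mol/min; O₂ fed = 71.2 × 1.776 = 126.5 mol/min.
Fuel reacted = 0.718 × 35.6 → ξ = 25.56 mol/min.
Outlet (n = n₀ + ν ξ):
  CH₄: 35.6 − 1(25.56) = 10.04
  O₂: 126.5 − 2(25.56) = 75.33
  CO₂: 0 + 1(25.56) = 25.56
  H₂O: 0 + 2(25.56) = 51.12
Total out = 162.1 mol/min; y_H₂O = 51.12 / 162.1 = 0.3155.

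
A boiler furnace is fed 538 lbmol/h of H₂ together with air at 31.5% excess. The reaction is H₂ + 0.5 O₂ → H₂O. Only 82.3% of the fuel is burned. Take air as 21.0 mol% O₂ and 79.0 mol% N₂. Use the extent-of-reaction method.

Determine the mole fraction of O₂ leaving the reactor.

0.0661

Stoichiometric O₂ = 0.5 × 538 = 269 lbmol/h; O₂ fed = 269 × 1.315 = 353.7 lbmol/h.
N₂ fed = 353.7 × 79/21 = 1331 lbmol/h.
Fuel reacted = 0.823 × 538 → ξ = 442.8 lbmol/h.
Outlet (n = n₀ + ν ξ):
  H₂: 538 − 1(442.8) = 95.23
  O₂: 353.7 − 0.5(442.8) = 132.3
  N₂: 1331 (inert)
  H₂O: 0 + 1(442.8) = 442.8
Total out = 2001 lbmol/h; y_O₂ = 132.3 / 2001 = 0.06614.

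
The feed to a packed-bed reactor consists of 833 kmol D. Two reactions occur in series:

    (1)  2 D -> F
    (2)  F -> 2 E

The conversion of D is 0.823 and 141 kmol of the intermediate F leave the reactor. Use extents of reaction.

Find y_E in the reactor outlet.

Conversion of D: D consumed = 2ξ₁ = 0.823 × 833 → ξ₁ = 342.8 kmol.
F balance: n_F = 0 + 1ξ₁ − 1ξ₂ = 141 → ξ₂ = (1·342.8 − 141)/1 = 201.8 kmol.
Outlet amounts (n = n₀ + Σ ν·ξ):
  D: 833 − 2(342.8) = 147.4
  F: 0 + 1(342.8) − 1(201.8) = 141
  E: 0 + 2(201.8) = 403.6
Total out = 692 kmol; y_E = 403.6 / 692 = 0.5832.

0.583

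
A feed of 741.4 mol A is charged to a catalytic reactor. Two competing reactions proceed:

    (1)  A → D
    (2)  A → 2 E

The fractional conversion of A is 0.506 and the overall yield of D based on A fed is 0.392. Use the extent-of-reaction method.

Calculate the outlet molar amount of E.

169 mol

Yield of D: 1ξ₁ / 741.4 = 0.392 → ξ₁ = 290.6 mol.
Conversion of A: 1ξ₁ + 1ξ₂ = 0.506 × 741.4 = 375.1 → ξ₂ = 84.52 mol.
Outlet amounts (n = n₀ + Σ ν·ξ):
  A: 741.4 − 1(290.6) − 1(84.52) = 366.3
  D: 0 + 1(290.6) = 290.6
  E: 0 + 2(84.52) = 169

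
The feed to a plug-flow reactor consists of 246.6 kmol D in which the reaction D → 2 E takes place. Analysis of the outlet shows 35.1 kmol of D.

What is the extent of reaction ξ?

For D: n = n₀ − 1ξ → 35.1 = 246.6 − 1ξ, giving ξ = 211.5 kmol.
Outlet amounts (n = n₀ + ν ξ):
  D: 246.6 − 1(211.5) = 35.1
  E: 0 + 2(211.5) = 423

ξ = 212 kmol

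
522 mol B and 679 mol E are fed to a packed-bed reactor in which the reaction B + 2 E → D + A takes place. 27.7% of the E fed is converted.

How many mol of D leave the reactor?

94 mol

E reacted = 0.277 × 679 = 188.1 mol; ν_E = −2, so ξ = 188.1/2 = 94.04 mol.
Outlet amounts (n = n₀ + ν ξ):
  B: 522 − 1(94.04) = 428
  E: 679 − 2(94.04) = 490.9
  D: 0 + 1(94.04) = 94.04
  A: 0 + 1(94.04) = 94.04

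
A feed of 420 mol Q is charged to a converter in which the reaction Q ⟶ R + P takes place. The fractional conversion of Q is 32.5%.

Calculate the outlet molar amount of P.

Q reacted = 0.325 × 420 = 136.5 mol; ν_Q = −1, so ξ = 136.5/1 = 136.5 mol.
Outlet amounts (n = n₀ + ν ξ):
  Q: 420 − 1(136.5) = 283.5
  R: 0 + 1(136.5) = 136.5
  P: 0 + 1(136.5) = 136.5

136 mol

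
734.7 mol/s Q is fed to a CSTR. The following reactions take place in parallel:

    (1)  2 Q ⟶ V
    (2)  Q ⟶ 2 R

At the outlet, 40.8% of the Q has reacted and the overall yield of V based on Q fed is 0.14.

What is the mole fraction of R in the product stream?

Yield of V: 1ξ₁ / 734.7 = 0.14 → ξ₁ = 102.9 mol/s.
Conversion of Q: 2ξ₁ + 1ξ₂ = 0.408 × 734.7 = 299.8 → ξ₂ = 94.04 mol/s.
Outlet amounts (n = n₀ + Σ ν·ξ):
  Q: 734.7 − 2(102.9) − 1(94.04) = 434.9
  V: 0 + 1(102.9) = 102.9
  R: 0 + 2(94.04) = 188.1
Total out = 725.9 mol/s; y_R = 188.1 / 725.9 = 0.2591.

0.259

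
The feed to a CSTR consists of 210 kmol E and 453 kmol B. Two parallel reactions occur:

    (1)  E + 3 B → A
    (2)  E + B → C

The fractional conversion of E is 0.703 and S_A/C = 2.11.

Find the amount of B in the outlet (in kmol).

Conversion of E: E consumed = 0.703 × 210 = 147.6 kmol = 1ξ₁ + 1ξ₂.
Selectivity: 1ξ₁ / (1ξ₂) = 2.11 → ξ₁ = 2.11 ξ₂.
Substitute: (1·2.11 + 1) ξ₂ = 147.6 → ξ₂ = 47.47 kmol, ξ₁ = 100.2 kmol.
Outlet amounts (n = n₀ + Σ ν·ξ):
  E: 210 − 1(100.2) − 1(47.47) = 62.37
  B: 453 − 3(100.2) − 1(47.47) = 105
  A: 0 + 1(100.2) = 100.2
  C: 0 + 1(47.47) = 47.47

105 kmol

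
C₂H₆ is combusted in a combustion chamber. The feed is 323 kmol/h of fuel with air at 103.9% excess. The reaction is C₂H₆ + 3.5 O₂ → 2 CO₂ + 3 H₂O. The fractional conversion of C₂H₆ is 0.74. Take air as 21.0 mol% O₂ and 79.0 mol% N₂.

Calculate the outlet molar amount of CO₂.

Stoichiometric O₂ = 3.5 × 323 = 1130 kmol/h; O₂ fed = 1130 × 2.039 = 2305 kmol/h.
N₂ fed = 2305 × 79/21 = 8672 kmol/h.
Fuel reacted = 0.74 × 323 → ξ = 239 kmol/h.
Outlet (n = n₀ + ν ξ):
  C₂H₆: 323 − 1(239) = 83.98
  O₂: 2305 − 3.5(239) = 1469
  N₂: 8672 (inert)
  CO₂: 0 + 2(239) = 478
  H₂O: 0 + 3(239) = 717.1

478 kmol/h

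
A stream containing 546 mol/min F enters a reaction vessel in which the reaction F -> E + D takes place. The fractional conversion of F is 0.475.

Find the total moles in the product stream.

805 mol/min

F reacted = 0.475 × 546 = 259.3 mol/min; ν_F = −1, so ξ = 259.3/1 = 259.3 mol/min.
Outlet amounts (n = n₀ + ν ξ):
  F: 546 − 1(259.3) = 286.7
  E: 0 + 1(259.3) = 259.3
  D: 0 + 1(259.3) = 259.3
Total out = 286.7 + 259.3 + 259.3 = 805.3 mol/min.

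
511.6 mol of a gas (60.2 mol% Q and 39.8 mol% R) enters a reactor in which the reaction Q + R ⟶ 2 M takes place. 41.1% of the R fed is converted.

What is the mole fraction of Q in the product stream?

0.438

R reacted = 0.411 × 203.6 = 83.69 mol; ν_R = −1, so ξ = 83.69/1 = 83.69 mol.
Outlet amounts (n = n₀ + ν ξ):
  Q: 308 − 1(83.69) = 224.3
  R: 203.6 − 1(83.69) = 119.9
  M: 0 + 2(83.69) = 167.4
Total out = 511.6 mol; y_Q = 224.3 / 511.6 = 0.4384.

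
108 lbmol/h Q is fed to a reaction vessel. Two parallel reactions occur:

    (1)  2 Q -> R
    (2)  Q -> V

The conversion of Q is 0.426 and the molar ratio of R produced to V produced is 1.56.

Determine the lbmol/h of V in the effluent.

Conversion of Q: Q consumed = 0.426 × 108 = 46.01 lbmol/h = 2ξ₁ + 1ξ₂.
Selectivity: 1ξ₁ / (1ξ₂) = 1.56 → ξ₁ = 1.56 ξ₂.
Substitute: (2·1.56 + 1) ξ₂ = 46.01 → ξ₂ = 11.17 lbmol/h, ξ₁ = 17.42 lbmol/h.
Outlet amounts (n = n₀ + Σ ν·ξ):
  Q: 108 − 2(17.42) − 1(11.17) = 61.99
  R: 0 + 1(17.42) = 17.42
  V: 0 + 1(11.17) = 11.17

11.2 lbmol/h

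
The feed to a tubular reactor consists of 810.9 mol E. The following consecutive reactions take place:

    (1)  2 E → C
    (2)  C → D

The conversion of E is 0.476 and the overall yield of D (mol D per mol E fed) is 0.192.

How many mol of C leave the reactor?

Conversion of E: E consumed = 2ξ₁ = 0.476 × 810.9 → ξ₁ = 193 mol.
Yield of D: 1ξ₂ / 810.9 = 0.192 → ξ₂ = 155.7 mol.
Outlet amounts (n = n₀ + Σ ν·ξ):
  E: 810.9 − 2(193) = 424.9
  C: 0 + 1(193) − 1(155.7) = 37.3
  D: 0 + 1(155.7) = 155.7

37.3 mol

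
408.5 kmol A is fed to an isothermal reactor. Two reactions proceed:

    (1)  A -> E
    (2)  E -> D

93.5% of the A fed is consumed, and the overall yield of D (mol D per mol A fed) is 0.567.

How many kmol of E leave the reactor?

150 kmol

Conversion of A: A consumed = 1ξ₁ = 0.935 × 408.5 → ξ₁ = 381.9 kmol.
Yield of D: 1ξ₂ / 408.5 = 0.567 → ξ₂ = 231.6 kmol.
Outlet amounts (n = n₀ + Σ ν·ξ):
  A: 408.5 − 1(381.9) = 26.55
  E: 0 + 1(381.9) − 1(231.6) = 150.3
  D: 0 + 1(231.6) = 231.6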